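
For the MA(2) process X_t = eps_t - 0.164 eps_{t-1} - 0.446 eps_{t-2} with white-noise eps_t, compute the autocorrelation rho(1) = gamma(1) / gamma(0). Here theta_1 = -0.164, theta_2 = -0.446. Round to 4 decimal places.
\rho(1) = -0.0741

For an MA(q) process with theta_0 = 1, the autocovariance is
  gamma(k) = sigma^2 * sum_{i=0..q-k} theta_i * theta_{i+k},
and rho(k) = gamma(k) / gamma(0). Sigma^2 cancels.
  numerator   = (1)*(-0.164) + (-0.164)*(-0.446) = -0.090856.
  denominator = (1)^2 + (-0.164)^2 + (-0.446)^2 = 1.225812.
  rho(1) = -0.090856 / 1.225812 = -0.0741.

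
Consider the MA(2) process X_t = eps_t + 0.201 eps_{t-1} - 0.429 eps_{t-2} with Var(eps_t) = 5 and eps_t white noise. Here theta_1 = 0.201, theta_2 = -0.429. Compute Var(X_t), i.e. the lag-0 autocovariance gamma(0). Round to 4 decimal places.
\gamma(0) = 6.1222

For an MA(q) process X_t = eps_t + sum_i theta_i eps_{t-i} with
Var(eps_t) = sigma^2, the variance is
  gamma(0) = sigma^2 * (1 + sum_i theta_i^2).
  sum_i theta_i^2 = (0.201)^2 + (-0.429)^2 = 0.040401 + 0.184041 = 0.224442.
  gamma(0) = 5 * (1 + 0.224442) = 5 * 1.224442 = 6.12221, which rounds to 6.1222.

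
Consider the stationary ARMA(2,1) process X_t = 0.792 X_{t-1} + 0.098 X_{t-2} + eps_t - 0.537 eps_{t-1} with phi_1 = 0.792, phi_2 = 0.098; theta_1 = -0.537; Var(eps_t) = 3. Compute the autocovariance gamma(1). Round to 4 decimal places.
\gamma(1) = 2.2244

Multiply the model equation by X_{t-k} and take expectations. With theta_0 = psi_0 = 1 and psi_j the MA(infinity) weights, this gives
  gamma(k) - sum_i phi_i gamma(k-i) = c_k,
  c_k = sigma^2 * sum_{j=k..q} theta_j psi_{j-k}   (c_k = 0 for k > q),
using gamma(-m) = gamma(m).
psi-weights needed (psi_j = theta_j + sum_i phi_i psi_{j-i}):
  psi_1 = theta_1 + phi_1 = -0.537 + (0.792) = 0.255
Right-hand sides:
  c_0 = sigma^2 (1 + theta_1 psi_1) = 3 * (1 + (-0.537)(0.255)) = 3 * 0.863065 = 2.589195
  c_1 = sigma^2 theta_1 = 3 * (-0.537) = -1.611
  c_2 = 0
Equations for k = 0, 1, 2 (AR order 2, c_2 = 0):
  (E0) gamma(0) = phi_1 gamma(1) + phi_2 gamma(2) + c_0
  (E1) gamma(1) = phi_1 gamma(0) + phi_2 gamma(1) + c_1
  (E2) gamma(2) = phi_1 gamma(1) + phi_2 gamma(0)
From (E1): gamma(1) = A gamma(0) + B with
  A = phi_1 / (1 - phi_2) = 0.792 / 0.902 = 0.878049,   B = c_1 / (1 - phi_2) = -1.611 / 0.902 = -1.786031.
Insert (E2) into (E0): gamma(0) (1 - phi_2^2) = phi_1 (1 + phi_2) gamma(1) + c_0.
  phi_1 (1 + phi_2) = (0.792)(1.098) = 0.869616,   1 - phi_2^2 = 0.990396.
Replace gamma(1) by A gamma(0) + B and collect gamma(0):
  gamma(0) [0.990396 - (0.869616)(0.878049)] = (0.869616)(-1.786031) + 2.589195
  gamma(0) * 0.226831 = 1.036034
  gamma(0) = 1.036034 / 0.226831 = 4.567432.
  gamma(1) = A gamma(0) + B = (0.878049)(4.567432) + (-1.786031) = 2.224397.
Therefore gamma(1) = 2.2244 (to 4 decimal places).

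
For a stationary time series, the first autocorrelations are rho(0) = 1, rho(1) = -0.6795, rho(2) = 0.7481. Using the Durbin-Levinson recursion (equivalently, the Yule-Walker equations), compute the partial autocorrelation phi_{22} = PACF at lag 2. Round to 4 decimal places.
\phi_{22} = 0.5320

The PACF at lag k is phi_{kk}, the last component of the solution
to the Yule-Walker system G_k phi = r_k where
  (G_k)_{ij} = rho(|i - j|), (r_k)_i = rho(i), i,j = 1..k.
Equivalently, Durbin-Levinson gives phi_{kk} iteratively:
  phi_{11} = rho(1)
  phi_{kk} = [rho(k) - sum_{j=1..k-1} phi_{k-1,j} rho(k-j)]
            / [1 - sum_{j=1..k-1} phi_{k-1,j} rho(j)],
  phi_{k,j} = phi_{k-1,j} - phi_{kk} phi_{k-1,k-j},  j = 1..k-1.
Step k = 1:
  phi_11 = rho(1) = -0.6795.
Step k = 2:
  phi_22 = [rho(2) - phi_11 rho(1)] / [1 - phi_11 rho(1)] = [0.7481 - (-0.6795)(-0.6795)] / [1 - (-0.6795)(-0.6795)]
         = 0.28637975 / 0.53827975 = 0.532.
Therefore phi_{22} = 0.5320.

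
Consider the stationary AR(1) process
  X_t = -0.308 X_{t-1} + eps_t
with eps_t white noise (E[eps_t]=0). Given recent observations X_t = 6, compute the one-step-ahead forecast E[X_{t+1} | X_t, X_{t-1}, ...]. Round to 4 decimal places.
E[X_{t+1} \mid \mathcal F_t] = -1.8480

For an AR(p) model X_t = c + sum_i phi_i X_{t-i} + eps_t, the
one-step-ahead conditional mean is
  E[X_{t+1} | X_t, ...] = c + sum_i phi_i X_{t+1-i}.
Substitute known values:
  E[X_{t+1} | ...] = (-0.308) * (6)
                   = -1.8480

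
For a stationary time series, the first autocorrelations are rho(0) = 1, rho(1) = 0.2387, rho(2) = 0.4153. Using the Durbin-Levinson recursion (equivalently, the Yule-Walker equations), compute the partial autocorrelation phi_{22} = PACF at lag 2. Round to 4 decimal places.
\phi_{22} = 0.3800

The PACF at lag k is phi_{kk}, the last component of the solution
to the Yule-Walker system G_k phi = r_k where
  (G_k)_{ij} = rho(|i - j|), (r_k)_i = rho(i), i,j = 1..k.
Equivalently, Durbin-Levinson gives phi_{kk} iteratively:
  phi_{11} = rho(1)
  phi_{kk} = [rho(k) - sum_{j=1..k-1} phi_{k-1,j} rho(k-j)]
            / [1 - sum_{j=1..k-1} phi_{k-1,j} rho(j)],
  phi_{k,j} = phi_{k-1,j} - phi_{kk} phi_{k-1,k-j},  j = 1..k-1.
Step k = 1:
  phi_11 = rho(1) = 0.2387.
Step k = 2:
  phi_22 = [rho(2) - phi_11 rho(1)] / [1 - phi_11 rho(1)] = [0.4153 - (0.2387)(0.2387)] / [1 - (0.2387)(0.2387)]
         = 0.35832231 / 0.94302231 = 0.38.
Therefore phi_{22} = 0.3800.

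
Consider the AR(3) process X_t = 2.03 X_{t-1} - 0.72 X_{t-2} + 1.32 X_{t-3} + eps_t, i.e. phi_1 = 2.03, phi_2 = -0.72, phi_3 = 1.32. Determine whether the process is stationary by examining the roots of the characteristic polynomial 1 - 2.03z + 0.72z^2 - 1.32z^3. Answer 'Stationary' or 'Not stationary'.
\text{Not stationary}

The AR(p) characteristic polynomial is P(z) = 1 - 2.03z + 0.72z^2 - 1.32z^3.
Stationarity requires all roots to lie outside the unit circle, i.e. |z| > 1 for every root.
Degree 3: look for a simple real root z0 first, then factor out (1 - z/z0) and solve the remaining quadratic.
Testing z0 = 0.5: P(0.5) = 1 + (-2.03)(0.5) + (0.72)(0.5)^2 + (-1.32)(0.5)^3
  = 1 + (-1.015) + (0.18) + (-0.165) = 0.  So z_0 = 0.5 is a root, |z_0| = 0.5.
Divide out the factor (1 - 2 z) = (1 - z/z0) (since 1/z0 = 2):
  P(z) = (1 - 2 z)(1 + (-0.03) z + (0.66) z^2)
  [check: z-coef -0.03 - (2) = -2.03; z^2-coef 0.66 - (2)(-0.03) = 0.72; z^3-coef -(2)(0.66) = -1.32.]
Remaining roots from the quadratic factor 1 + (-0.03) z + (0.66) z^2:
  Set 1 + (-0.03) z + (0.66) z^2 = 0, i.e. a z^2 + b z + c = 0 with a = 0.66, b = -0.03, c = 1.
  Discriminant D = b^2 - 4ac = (-0.03)^2 - 4*(0.66)*1 = 0.0009 - (2.64) = -2.6391.
  D < 0, so the roots are the complex-conjugate pair z = (-b +/- i sqrt(-D)) / (2a) = 0.0227 +/- 1.2307i.
  For a conjugate pair |z|^2 = z * conj(z) = (product of roots) = c/a = 1/(0.66) = 1.515152, so |z| = sqrt(1.515152) = 1.2309 for both roots.
Moduli of all roots: 0.5000, 1.2309, 1.2309.
All moduli strictly greater than 1? No.
Verdict: Not stationary.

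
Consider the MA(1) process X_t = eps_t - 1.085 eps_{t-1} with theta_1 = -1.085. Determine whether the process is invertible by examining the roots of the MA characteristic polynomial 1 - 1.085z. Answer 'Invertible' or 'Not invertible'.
\text{Not invertible}

The MA(q) characteristic polynomial is P(z) = 1 - 1.085z.
Invertibility requires all roots to lie outside the unit circle, i.e. |z| > 1 for every root.
This is linear in z: 1 + (-1.085) z = 0  =>  z = -1/(-1.085) = 0.921659,  |z| = 0.921659.
Moduli of all roots: 0.9217.
All moduli strictly greater than 1? No.
Verdict: Not invertible.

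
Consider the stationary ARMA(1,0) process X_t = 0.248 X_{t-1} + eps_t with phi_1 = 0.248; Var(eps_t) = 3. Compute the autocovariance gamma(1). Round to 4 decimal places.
\gamma(1) = 0.7928

Multiply the model equation by X_{t-k} and take expectations. With theta_0 = psi_0 = 1 and psi_j the MA(infinity) weights, this gives
  gamma(k) - sum_i phi_i gamma(k-i) = c_k,
  c_k = sigma^2 * sum_{j=k..q} theta_j psi_{j-k}   (c_k = 0 for k > q),
using gamma(-m) = gamma(m).
Pure AR (q = 0): c_0 = sigma^2 = 3, c_k = 0 for k >= 1.
Equations for k = 0 and k = 1 (AR order 1):
  gamma(0) = phi_1 gamma(1) + c_0
  gamma(1) = phi_1 gamma(0) + c_1
Substituting the second into the first: gamma(0) (1 - phi_1^2) = c_0 + phi_1 c_1, so
  gamma(0) = c_0 / (1 - phi_1^2) = 3 / (1 - (0.248)^2) = 3 / 0.938496 = 3.196604.
  gamma(1) = phi_1 gamma(0) = (0.248)(3.196604) = 0.792758.
Therefore gamma(1) = 0.7928 (to 4 decimal places).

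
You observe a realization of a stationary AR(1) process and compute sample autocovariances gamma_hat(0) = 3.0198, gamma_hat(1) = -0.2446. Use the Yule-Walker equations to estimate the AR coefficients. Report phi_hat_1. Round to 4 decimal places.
\hat\phi_{1} = -0.0810

The Yule-Walker equations for an AR(p) process read, in matrix form,
  Gamma_p phi = r_p,   with   (Gamma_p)_{ij} = gamma(|i - j|),
                       (r_p)_i = gamma(i),   i,j = 1..p.
Substitute the sample gammas (Toeplitz matrix and right-hand side of size 1):
  Gamma_p = [[3.0198]]
  r_p     = [-0.2446]
With p = 1 this is the single equation gamma(0) phi_1 = gamma(1):
  phi_hat_1 = gamma(1) / gamma(0) = -0.2446 / 3.0198 = -0.0810.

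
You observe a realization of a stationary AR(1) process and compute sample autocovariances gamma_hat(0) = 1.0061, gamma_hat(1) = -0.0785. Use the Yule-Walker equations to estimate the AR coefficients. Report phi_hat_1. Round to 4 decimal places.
\hat\phi_{1} = -0.0780

The Yule-Walker equations for an AR(p) process read, in matrix form,
  Gamma_p phi = r_p,   with   (Gamma_p)_{ij} = gamma(|i - j|),
                       (r_p)_i = gamma(i),   i,j = 1..p.
Substitute the sample gammas (Toeplitz matrix and right-hand side of size 1):
  Gamma_p = [[1.0061]]
  r_p     = [-0.0785]
With p = 1 this is the single equation gamma(0) phi_1 = gamma(1):
  phi_hat_1 = gamma(1) / gamma(0) = -0.0785 / 1.0061 = -0.0780.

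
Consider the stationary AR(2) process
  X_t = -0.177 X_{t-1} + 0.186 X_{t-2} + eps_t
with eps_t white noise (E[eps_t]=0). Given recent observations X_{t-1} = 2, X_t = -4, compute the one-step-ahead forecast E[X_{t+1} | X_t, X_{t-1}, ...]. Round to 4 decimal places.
E[X_{t+1} \mid \mathcal F_t] = 1.0800

For an AR(p) model X_t = c + sum_i phi_i X_{t-i} + eps_t, the
one-step-ahead conditional mean is
  E[X_{t+1} | X_t, ...] = c + sum_i phi_i X_{t+1-i}.
Substitute known values:
  E[X_{t+1} | ...] = (-0.177) * (-4) + (0.186) * (2)
                   = 1.0800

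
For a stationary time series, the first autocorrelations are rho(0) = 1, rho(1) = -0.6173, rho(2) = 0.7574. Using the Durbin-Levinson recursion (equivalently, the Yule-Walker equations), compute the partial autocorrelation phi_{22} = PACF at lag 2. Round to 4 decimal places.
\phi_{22} = 0.6080

The PACF at lag k is phi_{kk}, the last component of the solution
to the Yule-Walker system G_k phi = r_k where
  (G_k)_{ij} = rho(|i - j|), (r_k)_i = rho(i), i,j = 1..k.
Equivalently, Durbin-Levinson gives phi_{kk} iteratively:
  phi_{11} = rho(1)
  phi_{kk} = [rho(k) - sum_{j=1..k-1} phi_{k-1,j} rho(k-j)]
            / [1 - sum_{j=1..k-1} phi_{k-1,j} rho(j)],
  phi_{k,j} = phi_{k-1,j} - phi_{kk} phi_{k-1,k-j},  j = 1..k-1.
Step k = 1:
  phi_11 = rho(1) = -0.6173.
Step k = 2:
  phi_22 = [rho(2) - phi_11 rho(1)] / [1 - phi_11 rho(1)] = [0.7574 - (-0.6173)(-0.6173)] / [1 - (-0.6173)(-0.6173)]
         = 0.37634071 / 0.61894071 = 0.608.
Therefore phi_{22} = 0.6080.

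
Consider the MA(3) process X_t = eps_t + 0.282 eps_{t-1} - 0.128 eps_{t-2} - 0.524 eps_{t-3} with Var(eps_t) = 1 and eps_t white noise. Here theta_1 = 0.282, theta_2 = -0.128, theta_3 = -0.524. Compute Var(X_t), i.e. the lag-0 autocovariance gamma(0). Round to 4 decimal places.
\gamma(0) = 1.3705

For an MA(q) process X_t = eps_t + sum_i theta_i eps_{t-i} with
Var(eps_t) = sigma^2, the variance is
  gamma(0) = sigma^2 * (1 + sum_i theta_i^2).
  sum_i theta_i^2 = (0.282)^2 + (-0.128)^2 + (-0.524)^2 = 0.079524 + 0.016384 + 0.274576 = 0.370484.
  gamma(0) = 1 * (1 + 0.370484) = 1 * 1.370484 = 1.370484, which rounds to 1.3705.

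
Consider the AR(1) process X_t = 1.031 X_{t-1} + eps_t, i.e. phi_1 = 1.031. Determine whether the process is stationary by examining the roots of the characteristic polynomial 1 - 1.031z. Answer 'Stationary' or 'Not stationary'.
\text{Not stationary}

The AR(p) characteristic polynomial is P(z) = 1 - 1.031z.
Stationarity requires all roots to lie outside the unit circle, i.e. |z| > 1 for every root.
This is linear in z: 1 + (-1.031) z = 0  =>  z = -1/(-1.031) = 0.969932,  |z| = 0.969932.
Moduli of all roots: 0.9699.
All moduli strictly greater than 1? No.
Verdict: Not stationary.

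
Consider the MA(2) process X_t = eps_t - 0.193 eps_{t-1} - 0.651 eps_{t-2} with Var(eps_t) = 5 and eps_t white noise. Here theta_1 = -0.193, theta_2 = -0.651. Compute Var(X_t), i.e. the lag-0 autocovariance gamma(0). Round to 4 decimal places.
\gamma(0) = 7.3053

For an MA(q) process X_t = eps_t + sum_i theta_i eps_{t-i} with
Var(eps_t) = sigma^2, the variance is
  gamma(0) = sigma^2 * (1 + sum_i theta_i^2).
  sum_i theta_i^2 = (-0.193)^2 + (-0.651)^2 = 0.037249 + 0.423801 = 0.46105.
  gamma(0) = 5 * (1 + 0.46105) = 5 * 1.46105 = 7.30525, which rounds to 7.3053.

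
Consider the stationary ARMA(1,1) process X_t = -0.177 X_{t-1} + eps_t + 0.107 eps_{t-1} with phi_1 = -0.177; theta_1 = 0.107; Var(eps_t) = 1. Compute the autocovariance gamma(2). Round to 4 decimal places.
\gamma(2) = 0.0125

Multiply the model equation by X_{t-k} and take expectations. With theta_0 = psi_0 = 1 and psi_j the MA(infinity) weights, this gives
  gamma(k) - sum_i phi_i gamma(k-i) = c_k,
  c_k = sigma^2 * sum_{j=k..q} theta_j psi_{j-k}   (c_k = 0 for k > q),
using gamma(-m) = gamma(m).
psi-weights needed (psi_j = theta_j + sum_i phi_i psi_{j-i}):
  psi_1 = theta_1 + phi_1 = 0.107 + (-0.177) = -0.07
Right-hand sides:
  c_0 = sigma^2 (1 + theta_1 psi_1) = 1 * (1 + (0.107)(-0.07)) = 1 * 0.99251 = 0.99251
  c_1 = sigma^2 theta_1 = 1 * (0.107) = 0.107
  c_2 = 0
Equations for k = 0 and k = 1 (AR order 1):
  gamma(0) = phi_1 gamma(1) + c_0
  gamma(1) = phi_1 gamma(0) + c_1
Substituting the second into the first: gamma(0) (1 - phi_1^2) = c_0 + phi_1 c_1, so
  gamma(0) = (c_0 + phi_1 c_1) / (1 - phi_1^2) = (0.99251 + (-0.177)(0.107)) / (1 - (-0.177)^2) = 0.973571 / 0.968671 = 1.005058.
  gamma(1) = phi_1 gamma(0) + c_1 = (-0.177)(1.005058) + (0.107) = -0.070895.
For k = 2 (> q): gamma(2) = phi_1 gamma(1) = (-0.177)(-0.070895) = 0.012548.
Therefore gamma(2) = 0.0125 (to 4 decimal places).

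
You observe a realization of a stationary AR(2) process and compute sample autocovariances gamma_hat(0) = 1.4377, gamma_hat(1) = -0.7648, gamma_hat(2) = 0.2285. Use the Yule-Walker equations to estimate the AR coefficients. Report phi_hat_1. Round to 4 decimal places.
\hat\phi_{1} = -0.6240

The Yule-Walker equations for an AR(p) process read, in matrix form,
  Gamma_p phi = r_p,   with   (Gamma_p)_{ij} = gamma(|i - j|),
                       (r_p)_i = gamma(i),   i,j = 1..p.
Substitute the sample gammas (Toeplitz matrix and right-hand side of size 2):
  Gamma_p = [[1.4377, -0.7648], [-0.7648, 1.4377]]
  r_p     = [-0.7648, 0.2285]
Written out:
  1.4377 phi_1 - 0.7648 phi_2 = -0.7648
  -0.7648 phi_1 + 1.4377 phi_2 = 0.2285
Solve by Cramer's rule:
  det = gamma(0)^2 - gamma(1)^2 = (1.4377)^2 - (-0.7648)^2 = 2.06698129 - 0.58491904 = 1.48206225
  phi_hat_1 = [gamma(1) gamma(0) - gamma(1) gamma(2)] / det = [(-0.7648)(1.4377) - (-0.7648)(0.2285)] / 1.48206225 = -0.92479616 / 1.48206225 = -0.624
  phi_hat_2 = [gamma(0) gamma(2) - gamma(1)^2] / det = [(1.4377)(0.2285) - (-0.7648)^2] / 1.48206225 = -0.25640459 / 1.48206225 = -0.173
So phi_hat = [-0.6240, -0.1730].
Therefore phi_hat_1 = -0.6240.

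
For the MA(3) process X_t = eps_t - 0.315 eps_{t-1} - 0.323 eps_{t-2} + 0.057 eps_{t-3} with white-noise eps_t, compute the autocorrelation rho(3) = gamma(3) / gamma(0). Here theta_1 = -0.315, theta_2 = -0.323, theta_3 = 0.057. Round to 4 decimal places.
\rho(3) = 0.0472

For an MA(q) process with theta_0 = 1, the autocovariance is
  gamma(k) = sigma^2 * sum_{i=0..q-k} theta_i * theta_{i+k},
and rho(k) = gamma(k) / gamma(0). Sigma^2 cancels.
  numerator   = (1)*(0.057) = 0.057.
  denominator = (1)^2 + (-0.315)^2 + (-0.323)^2 + (0.057)^2 = 1.206803.
  rho(3) = 0.057 / 1.206803 = 0.0472.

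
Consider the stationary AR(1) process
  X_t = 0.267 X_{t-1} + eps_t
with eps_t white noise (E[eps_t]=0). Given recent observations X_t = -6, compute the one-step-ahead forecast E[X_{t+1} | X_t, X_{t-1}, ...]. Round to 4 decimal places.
E[X_{t+1} \mid \mathcal F_t] = -1.6020

For an AR(p) model X_t = c + sum_i phi_i X_{t-i} + eps_t, the
one-step-ahead conditional mean is
  E[X_{t+1} | X_t, ...] = c + sum_i phi_i X_{t+1-i}.
Substitute known values:
  E[X_{t+1} | ...] = (0.267) * (-6)
                   = -1.6020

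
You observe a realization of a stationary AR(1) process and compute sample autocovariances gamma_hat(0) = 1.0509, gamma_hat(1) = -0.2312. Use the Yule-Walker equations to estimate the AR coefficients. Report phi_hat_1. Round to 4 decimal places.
\hat\phi_{1} = -0.2200

The Yule-Walker equations for an AR(p) process read, in matrix form,
  Gamma_p phi = r_p,   with   (Gamma_p)_{ij} = gamma(|i - j|),
                       (r_p)_i = gamma(i),   i,j = 1..p.
Substitute the sample gammas (Toeplitz matrix and right-hand side of size 1):
  Gamma_p = [[1.0509]]
  r_p     = [-0.2312]
With p = 1 this is the single equation gamma(0) phi_1 = gamma(1):
  phi_hat_1 = gamma(1) / gamma(0) = -0.2312 / 1.0509 = -0.2200.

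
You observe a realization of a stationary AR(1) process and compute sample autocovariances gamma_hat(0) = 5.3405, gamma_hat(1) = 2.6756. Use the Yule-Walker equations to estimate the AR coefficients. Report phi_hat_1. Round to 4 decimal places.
\hat\phi_{1} = 0.5010

The Yule-Walker equations for an AR(p) process read, in matrix form,
  Gamma_p phi = r_p,   with   (Gamma_p)_{ij} = gamma(|i - j|),
                       (r_p)_i = gamma(i),   i,j = 1..p.
Substitute the sample gammas (Toeplitz matrix and right-hand side of size 1):
  Gamma_p = [[5.3405]]
  r_p     = [2.6756]
With p = 1 this is the single equation gamma(0) phi_1 = gamma(1):
  phi_hat_1 = gamma(1) / gamma(0) = 2.6756 / 5.3405 = 0.5010.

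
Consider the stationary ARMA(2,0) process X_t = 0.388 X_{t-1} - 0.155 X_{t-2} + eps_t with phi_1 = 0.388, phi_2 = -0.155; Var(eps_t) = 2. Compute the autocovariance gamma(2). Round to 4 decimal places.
\gamma(2) = -0.0570

Multiply the model equation by X_{t-k} and take expectations. With theta_0 = psi_0 = 1 and psi_j the MA(infinity) weights, this gives
  gamma(k) - sum_i phi_i gamma(k-i) = c_k,
  c_k = sigma^2 * sum_{j=k..q} theta_j psi_{j-k}   (c_k = 0 for k > q),
using gamma(-m) = gamma(m).
Pure AR (q = 0): c_0 = sigma^2 = 2, c_k = 0 for k >= 1.
Equations for k = 0, 1, 2 (AR order 2, c_2 = 0):
  (E0) gamma(0) = phi_1 gamma(1) + phi_2 gamma(2) + c_0
  (E1) gamma(1) = phi_1 gamma(0) + phi_2 gamma(1) + c_1
  (E2) gamma(2) = phi_1 gamma(1) + phi_2 gamma(0)
From (E1): gamma(1) = A gamma(0) + B with
  A = phi_1 / (1 - phi_2) = 0.388 / 1.155 = 0.335931,   B = c_1 / (1 - phi_2) = 0 / 1.155 = 0.
Insert (E2) into (E0): gamma(0) (1 - phi_2^2) = phi_1 (1 + phi_2) gamma(1) + c_0.
  phi_1 (1 + phi_2) = (0.388)(0.845) = 0.32786,   1 - phi_2^2 = 0.975975.
Replace gamma(1) by A gamma(0) + B and collect gamma(0):
  gamma(0) [0.975975 - (0.32786)(0.335931)] = c_0 = 2
  gamma(0) * 0.865837 = 2
  gamma(0) = 2 / 0.865837 = 2.309904.
  gamma(1) = A gamma(0) = (0.335931)(2.309904) = 0.775968.
  gamma(2) = phi_1 gamma(1) + phi_2 gamma(0) = (0.388)(0.775968) + (-0.155)(2.309904) = -0.05696.
Therefore gamma(2) = -0.0570 (to 4 decimal places).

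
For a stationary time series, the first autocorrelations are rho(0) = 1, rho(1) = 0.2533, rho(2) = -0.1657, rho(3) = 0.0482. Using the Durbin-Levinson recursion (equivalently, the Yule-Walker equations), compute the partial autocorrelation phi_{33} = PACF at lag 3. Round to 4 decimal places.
\phi_{33} = 0.1850

The PACF at lag k is phi_{kk}, the last component of the solution
to the Yule-Walker system G_k phi = r_k where
  (G_k)_{ij} = rho(|i - j|), (r_k)_i = rho(i), i,j = 1..k.
Equivalently, Durbin-Levinson gives phi_{kk} iteratively:
  phi_{11} = rho(1)
  phi_{kk} = [rho(k) - sum_{j=1..k-1} phi_{k-1,j} rho(k-j)]
            / [1 - sum_{j=1..k-1} phi_{k-1,j} rho(j)],
  phi_{k,j} = phi_{k-1,j} - phi_{kk} phi_{k-1,k-j},  j = 1..k-1.
Step k = 1:
  phi_11 = rho(1) = 0.2533.
Step k = 2:
  phi_22 = [rho(2) - phi_11 rho(1)] / [1 - phi_11 rho(1)] = [-0.1657 - (0.2533)(0.2533)] / [1 - (0.2533)(0.2533)]
         = -0.22986089 / 0.93583911 = -0.24562.
  Update: phi_21 = phi_11 - phi_22 phi_11 = 0.2533 - (-0.24562)(0.2533) = 0.315516.
Step k = 3:
  phi_33 = [rho(3) - phi_21 rho(2) - phi_22 rho(1)] / [1 - phi_21 rho(1) - phi_22 rho(2)]
    numerator   = 0.0482 - (0.315516)(-0.1657) - (-0.24562)(0.2533) = 0.1626965
    denominator = 1 - (0.315516)(0.2533) - (-0.24562)(-0.1657) = 0.87938066
  phi_33 = 0.1626965 / 0.87938066 = 0.185.
Therefore phi_{33} = 0.1850.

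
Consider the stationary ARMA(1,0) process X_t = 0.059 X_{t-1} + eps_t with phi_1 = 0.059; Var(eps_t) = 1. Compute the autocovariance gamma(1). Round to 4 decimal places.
\gamma(1) = 0.0592

Multiply the model equation by X_{t-k} and take expectations. With theta_0 = psi_0 = 1 and psi_j the MA(infinity) weights, this gives
  gamma(k) - sum_i phi_i gamma(k-i) = c_k,
  c_k = sigma^2 * sum_{j=k..q} theta_j psi_{j-k}   (c_k = 0 for k > q),
using gamma(-m) = gamma(m).
Pure AR (q = 0): c_0 = sigma^2 = 1, c_k = 0 for k >= 1.
Equations for k = 0 and k = 1 (AR order 1):
  gamma(0) = phi_1 gamma(1) + c_0
  gamma(1) = phi_1 gamma(0) + c_1
Substituting the second into the first: gamma(0) (1 - phi_1^2) = c_0 + phi_1 c_1, so
  gamma(0) = c_0 / (1 - phi_1^2) = 1 / (1 - (0.059)^2) = 1 / 0.996519 = 1.003493.
  gamma(1) = phi_1 gamma(0) = (0.059)(1.003493) = 0.059206.
Therefore gamma(1) = 0.0592 (to 4 decimal places).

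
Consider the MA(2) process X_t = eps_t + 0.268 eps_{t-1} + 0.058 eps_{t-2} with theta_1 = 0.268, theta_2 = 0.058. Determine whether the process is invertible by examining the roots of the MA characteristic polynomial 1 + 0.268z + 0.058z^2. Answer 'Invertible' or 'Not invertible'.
\text{Invertible}

The MA(q) characteristic polynomial is P(z) = 1 + 0.268z + 0.058z^2.
Invertibility requires all roots to lie outside the unit circle, i.e. |z| > 1 for every root.
Set 1 + (0.268) z + (0.058) z^2 = 0, i.e. a z^2 + b z + c = 0 with a = 0.058, b = 0.268, c = 1.
Discriminant D = b^2 - 4ac = (0.268)^2 - 4*(0.058)*1 = 0.071824 - (0.232) = -0.160176.
D < 0, so the roots are the complex-conjugate pair z = (-b +/- i sqrt(-D)) / (2a) = -2.3103 +/- 3.4502i.
For a conjugate pair |z|^2 = z * conj(z) = (product of roots) = c/a = 1/(0.058) = 17.241379, so |z| = sqrt(17.241379) = 4.1523 for both roots.
Moduli of all roots: 4.1523, 4.1523.
All moduli strictly greater than 1? Yes.
Verdict: Invertible.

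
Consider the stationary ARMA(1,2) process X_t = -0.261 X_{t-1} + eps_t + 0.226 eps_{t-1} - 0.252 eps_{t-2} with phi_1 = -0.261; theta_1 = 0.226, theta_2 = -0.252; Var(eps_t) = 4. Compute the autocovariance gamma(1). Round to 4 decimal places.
\gamma(1) = -0.1721

Multiply the model equation by X_{t-k} and take expectations. With theta_0 = psi_0 = 1 and psi_j the MA(infinity) weights, this gives
  gamma(k) - sum_i phi_i gamma(k-i) = c_k,
  c_k = sigma^2 * sum_{j=k..q} theta_j psi_{j-k}   (c_k = 0 for k > q),
using gamma(-m) = gamma(m).
psi-weights needed (psi_j = theta_j + sum_i phi_i psi_{j-i}):
  psi_1 = theta_1 + phi_1 = 0.226 + (-0.261) = -0.035
  psi_2 = theta_2 + phi_1 psi_1 = -0.252 + (-0.261)(-0.035) = -0.242865
Right-hand sides:
  c_0 = sigma^2 (1 + theta_1 psi_1 + theta_2 psi_2) = 4 * (1 + (0.226)(-0.035) + (-0.252)(-0.242865)) = 4 * 1.053292 = 4.213168
  c_1 = sigma^2 (theta_1 + theta_2 psi_1) = 4 * (0.226 + (-0.252)(-0.035)) = 0.93928
  c_2 = sigma^2 theta_2 = 4 * (-0.252) = -1.008
Equations for k = 0 and k = 1 (AR order 1):
  gamma(0) = phi_1 gamma(1) + c_0
  gamma(1) = phi_1 gamma(0) + c_1
Substituting the second into the first: gamma(0) (1 - phi_1^2) = c_0 + phi_1 c_1, so
  gamma(0) = (c_0 + phi_1 c_1) / (1 - phi_1^2) = (4.213168 + (-0.261)(0.93928)) / (1 - (-0.261)^2) = 3.968016 / 0.931879 = 4.258081.
  gamma(1) = phi_1 gamma(0) + c_1 = (-0.261)(4.258081) + (0.93928) = -0.172079.
Therefore gamma(1) = -0.1721 (to 4 decimal places).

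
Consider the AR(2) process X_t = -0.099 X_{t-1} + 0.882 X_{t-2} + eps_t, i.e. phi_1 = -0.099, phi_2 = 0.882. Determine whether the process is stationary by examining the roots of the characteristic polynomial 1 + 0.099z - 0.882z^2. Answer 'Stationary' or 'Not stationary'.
\text{Stationary}

The AR(p) characteristic polynomial is P(z) = 1 + 0.099z - 0.882z^2.
Stationarity requires all roots to lie outside the unit circle, i.e. |z| > 1 for every root.
Set 1 + (0.099) z + (-0.882) z^2 = 0, i.e. a z^2 + b z + c = 0 with a = -0.882, b = 0.099, c = 1.
Discriminant D = b^2 - 4ac = (0.099)^2 - 4*(-0.882)*1 = 0.009801 - (-3.528) = 3.537801.
D >= 0, so the roots are real: z = (-b +/- sqrt(D)) / (2a) = (-0.099 +/- 1.880904) / (-1.764).
  z_1 = (-0.099 + 1.880904) / (-1.764) = -1.0101,   |z_1| = 1.0101.
  z_2 = (-0.099 - 1.880904) / (-1.764) = 1.1224,   |z_2| = 1.1224.
Moduli of all roots: 1.0101, 1.1224.
All moduli strictly greater than 1? Yes.
Verdict: Stationary.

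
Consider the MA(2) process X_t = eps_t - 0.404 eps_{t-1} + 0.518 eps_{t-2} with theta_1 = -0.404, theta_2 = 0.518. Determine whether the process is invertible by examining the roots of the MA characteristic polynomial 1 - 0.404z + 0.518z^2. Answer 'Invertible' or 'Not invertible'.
\text{Invertible}

The MA(q) characteristic polynomial is P(z) = 1 - 0.404z + 0.518z^2.
Invertibility requires all roots to lie outside the unit circle, i.e. |z| > 1 for every root.
Set 1 + (-0.404) z + (0.518) z^2 = 0, i.e. a z^2 + b z + c = 0 with a = 0.518, b = -0.404, c = 1.
Discriminant D = b^2 - 4ac = (-0.404)^2 - 4*(0.518)*1 = 0.163216 - (2.072) = -1.908784.
D < 0, so the roots are the complex-conjugate pair z = (-b +/- i sqrt(-D)) / (2a) = 0.39 +/- 1.3336i.
For a conjugate pair |z|^2 = z * conj(z) = (product of roots) = c/a = 1/(0.518) = 1.930502, so |z| = sqrt(1.930502) = 1.3894 for both roots.
Moduli of all roots: 1.3894, 1.3894.
All moduli strictly greater than 1? Yes.
Verdict: Invertible.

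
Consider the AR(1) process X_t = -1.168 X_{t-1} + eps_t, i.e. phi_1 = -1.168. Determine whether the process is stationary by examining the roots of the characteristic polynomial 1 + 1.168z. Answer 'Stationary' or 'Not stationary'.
\text{Not stationary}

The AR(p) characteristic polynomial is P(z) = 1 + 1.168z.
Stationarity requires all roots to lie outside the unit circle, i.e. |z| > 1 for every root.
This is linear in z: 1 + (1.168) z = 0  =>  z = -1/(1.168) = -0.856164,  |z| = 0.856164.
Moduli of all roots: 0.8562.
All moduli strictly greater than 1? No.
Verdict: Not stationary.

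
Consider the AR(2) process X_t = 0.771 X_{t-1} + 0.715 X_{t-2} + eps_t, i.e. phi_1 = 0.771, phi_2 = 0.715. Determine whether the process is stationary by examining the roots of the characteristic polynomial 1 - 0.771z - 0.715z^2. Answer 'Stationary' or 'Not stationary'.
\text{Not stationary}

The AR(p) characteristic polynomial is P(z) = 1 - 0.771z - 0.715z^2.
Stationarity requires all roots to lie outside the unit circle, i.e. |z| > 1 for every root.
Set 1 + (-0.771) z + (-0.715) z^2 = 0, i.e. a z^2 + b z + c = 0 with a = -0.715, b = -0.771, c = 1.
Discriminant D = b^2 - 4ac = (-0.771)^2 - 4*(-0.715)*1 = 0.594441 - (-2.86) = 3.454441.
D >= 0, so the roots are real: z = (-b +/- sqrt(D)) / (2a) = (0.771 +/- 1.858613) / (-1.43).
  z_1 = (0.771 + 1.858613) / (-1.43) = -1.8389,   |z_1| = 1.8389.
  z_2 = (0.771 - 1.858613) / (-1.43) = 0.7606,   |z_2| = 0.7606.
Moduli of all roots: 1.8389, 0.7606.
All moduli strictly greater than 1? No.
Verdict: Not stationary.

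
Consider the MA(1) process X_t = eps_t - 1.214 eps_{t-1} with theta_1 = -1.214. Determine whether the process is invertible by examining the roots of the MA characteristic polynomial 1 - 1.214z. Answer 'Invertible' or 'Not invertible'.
\text{Not invertible}

The MA(q) characteristic polynomial is P(z) = 1 - 1.214z.
Invertibility requires all roots to lie outside the unit circle, i.e. |z| > 1 for every root.
This is linear in z: 1 + (-1.214) z = 0  =>  z = -1/(-1.214) = 0.823723,  |z| = 0.823723.
Moduli of all roots: 0.8237.
All moduli strictly greater than 1? No.
Verdict: Not invertible.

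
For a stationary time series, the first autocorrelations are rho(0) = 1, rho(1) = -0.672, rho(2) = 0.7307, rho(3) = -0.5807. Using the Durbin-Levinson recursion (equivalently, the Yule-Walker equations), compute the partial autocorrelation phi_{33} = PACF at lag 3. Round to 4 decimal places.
\phi_{33} = 0.0060

The PACF at lag k is phi_{kk}, the last component of the solution
to the Yule-Walker system G_k phi = r_k where
  (G_k)_{ij} = rho(|i - j|), (r_k)_i = rho(i), i,j = 1..k.
Equivalently, Durbin-Levinson gives phi_{kk} iteratively:
  phi_{11} = rho(1)
  phi_{kk} = [rho(k) - sum_{j=1..k-1} phi_{k-1,j} rho(k-j)]
            / [1 - sum_{j=1..k-1} phi_{k-1,j} rho(j)],
  phi_{k,j} = phi_{k-1,j} - phi_{kk} phi_{k-1,k-j},  j = 1..k-1.
Step k = 1:
  phi_11 = rho(1) = -0.672.
Step k = 2:
  phi_22 = [rho(2) - phi_11 rho(1)] / [1 - phi_11 rho(1)] = [0.7307 - (-0.672)(-0.672)] / [1 - (-0.672)(-0.672)]
         = 0.279116 / 0.548416 = 0.508949.
  Update: phi_21 = phi_11 - phi_22 phi_11 = -0.672 - (0.508949)(-0.672) = -0.329986.
Step k = 3:
  phi_33 = [rho(3) - phi_21 rho(2) - phi_22 rho(1)] / [1 - phi_21 rho(1) - phi_22 rho(2)]
    numerator   = -0.5807 - (-0.329986)(0.7307) - (0.508949)(-0.672) = 0.00243477
    denominator = 1 - (-0.329986)(-0.672) - (0.508949)(0.7307) = 0.40636008
  phi_33 = 0.00243477 / 0.40636008 = 0.006.
Therefore phi_{33} = 0.0060.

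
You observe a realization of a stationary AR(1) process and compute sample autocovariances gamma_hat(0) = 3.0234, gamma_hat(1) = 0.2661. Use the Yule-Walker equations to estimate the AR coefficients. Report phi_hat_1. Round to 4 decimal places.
\hat\phi_{1} = 0.0880

The Yule-Walker equations for an AR(p) process read, in matrix form,
  Gamma_p phi = r_p,   with   (Gamma_p)_{ij} = gamma(|i - j|),
                       (r_p)_i = gamma(i),   i,j = 1..p.
Substitute the sample gammas (Toeplitz matrix and right-hand side of size 1):
  Gamma_p = [[3.0234]]
  r_p     = [0.2661]
With p = 1 this is the single equation gamma(0) phi_1 = gamma(1):
  phi_hat_1 = gamma(1) / gamma(0) = 0.2661 / 3.0234 = 0.0880.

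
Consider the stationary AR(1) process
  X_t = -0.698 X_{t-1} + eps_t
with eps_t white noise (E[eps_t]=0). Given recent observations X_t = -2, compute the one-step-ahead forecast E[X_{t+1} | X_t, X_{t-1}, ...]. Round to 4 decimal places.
E[X_{t+1} \mid \mathcal F_t] = 1.3960

For an AR(p) model X_t = c + sum_i phi_i X_{t-i} + eps_t, the
one-step-ahead conditional mean is
  E[X_{t+1} | X_t, ...] = c + sum_i phi_i X_{t+1-i}.
Substitute known values:
  E[X_{t+1} | ...] = (-0.698) * (-2)
                   = 1.3960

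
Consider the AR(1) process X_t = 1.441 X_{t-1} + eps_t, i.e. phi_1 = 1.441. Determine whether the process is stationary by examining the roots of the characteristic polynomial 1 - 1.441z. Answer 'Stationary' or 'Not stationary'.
\text{Not stationary}

The AR(p) characteristic polynomial is P(z) = 1 - 1.441z.
Stationarity requires all roots to lie outside the unit circle, i.e. |z| > 1 for every root.
This is linear in z: 1 + (-1.441) z = 0  =>  z = -1/(-1.441) = 0.693963,  |z| = 0.693963.
Moduli of all roots: 0.6940.
All moduli strictly greater than 1? No.
Verdict: Not stationary.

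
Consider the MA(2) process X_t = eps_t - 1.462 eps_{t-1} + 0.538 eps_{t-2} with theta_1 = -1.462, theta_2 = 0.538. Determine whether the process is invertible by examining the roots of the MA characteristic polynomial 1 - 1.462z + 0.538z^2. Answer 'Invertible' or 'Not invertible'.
\text{Invertible}

The MA(q) characteristic polynomial is P(z) = 1 - 1.462z + 0.538z^2.
Invertibility requires all roots to lie outside the unit circle, i.e. |z| > 1 for every root.
Set 1 + (-1.462) z + (0.538) z^2 = 0, i.e. a z^2 + b z + c = 0 with a = 0.538, b = -1.462, c = 1.
Discriminant D = b^2 - 4ac = (-1.462)^2 - 4*(0.538)*1 = 2.137444 - (2.152) = -0.014556.
D < 0, so the roots are the complex-conjugate pair z = (-b +/- i sqrt(-D)) / (2a) = 1.3587 +/- 0.1121i.
For a conjugate pair |z|^2 = z * conj(z) = (product of roots) = c/a = 1/(0.538) = 1.858736, so |z| = sqrt(1.858736) = 1.3634 for both roots.
Moduli of all roots: 1.3634, 1.3634.
All moduli strictly greater than 1? Yes.
Verdict: Invertible.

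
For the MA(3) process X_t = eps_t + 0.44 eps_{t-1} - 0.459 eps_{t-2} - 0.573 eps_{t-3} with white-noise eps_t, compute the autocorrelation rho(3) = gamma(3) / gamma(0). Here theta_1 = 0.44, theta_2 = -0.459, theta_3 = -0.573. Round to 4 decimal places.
\rho(3) = -0.3307

For an MA(q) process with theta_0 = 1, the autocovariance is
  gamma(k) = sigma^2 * sum_{i=0..q-k} theta_i * theta_{i+k},
and rho(k) = gamma(k) / gamma(0). Sigma^2 cancels.
  numerator   = (1)*(-0.573) = -0.573.
  denominator = (1)^2 + (0.44)^2 + (-0.459)^2 + (-0.573)^2 = 1.73261.
  rho(3) = -0.573 / 1.73261 = -0.3307.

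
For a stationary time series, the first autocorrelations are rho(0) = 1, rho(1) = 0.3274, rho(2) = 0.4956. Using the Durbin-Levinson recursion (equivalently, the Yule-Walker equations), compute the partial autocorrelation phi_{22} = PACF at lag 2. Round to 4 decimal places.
\phi_{22} = 0.4350

The PACF at lag k is phi_{kk}, the last component of the solution
to the Yule-Walker system G_k phi = r_k where
  (G_k)_{ij} = rho(|i - j|), (r_k)_i = rho(i), i,j = 1..k.
Equivalently, Durbin-Levinson gives phi_{kk} iteratively:
  phi_{11} = rho(1)
  phi_{kk} = [rho(k) - sum_{j=1..k-1} phi_{k-1,j} rho(k-j)]
            / [1 - sum_{j=1..k-1} phi_{k-1,j} rho(j)],
  phi_{k,j} = phi_{k-1,j} - phi_{kk} phi_{k-1,k-j},  j = 1..k-1.
Step k = 1:
  phi_11 = rho(1) = 0.3274.
Step k = 2:
  phi_22 = [rho(2) - phi_11 rho(1)] / [1 - phi_11 rho(1)] = [0.4956 - (0.3274)(0.3274)] / [1 - (0.3274)(0.3274)]
         = 0.38840924 / 0.89280924 = 0.435.
Therefore phi_{22} = 0.4350.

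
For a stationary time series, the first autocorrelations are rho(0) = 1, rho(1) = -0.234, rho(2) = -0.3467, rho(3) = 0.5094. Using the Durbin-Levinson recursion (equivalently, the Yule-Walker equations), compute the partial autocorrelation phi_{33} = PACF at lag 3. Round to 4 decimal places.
\phi_{33} = 0.3800

The PACF at lag k is phi_{kk}, the last component of the solution
to the Yule-Walker system G_k phi = r_k where
  (G_k)_{ij} = rho(|i - j|), (r_k)_i = rho(i), i,j = 1..k.
Equivalently, Durbin-Levinson gives phi_{kk} iteratively:
  phi_{11} = rho(1)
  phi_{kk} = [rho(k) - sum_{j=1..k-1} phi_{k-1,j} rho(k-j)]
            / [1 - sum_{j=1..k-1} phi_{k-1,j} rho(j)],
  phi_{k,j} = phi_{k-1,j} - phi_{kk} phi_{k-1,k-j},  j = 1..k-1.
Step k = 1:
  phi_11 = rho(1) = -0.234.
Step k = 2:
  phi_22 = [rho(2) - phi_11 rho(1)] / [1 - phi_11 rho(1)] = [-0.3467 - (-0.234)(-0.234)] / [1 - (-0.234)(-0.234)]
         = -0.401456 / 0.945244 = -0.424712.
  Update: phi_21 = phi_11 - phi_22 phi_11 = -0.234 - (-0.424712)(-0.234) = -0.333382.
Step k = 3:
  phi_33 = [rho(3) - phi_21 rho(2) - phi_22 rho(1)] / [1 - phi_21 rho(1) - phi_22 rho(2)]
    numerator   = 0.5094 - (-0.333382)(-0.3467) - (-0.424712)(-0.234) = 0.2944338
    denominator = 1 - (-0.333382)(-0.234) - (-0.424712)(-0.3467) = 0.77474102
  phi_33 = 0.2944338 / 0.77474102 = 0.38.
Therefore phi_{33} = 0.3800.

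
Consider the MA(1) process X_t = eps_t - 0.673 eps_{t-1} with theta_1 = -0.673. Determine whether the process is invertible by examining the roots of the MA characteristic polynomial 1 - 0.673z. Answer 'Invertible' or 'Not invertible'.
\text{Invertible}

The MA(q) characteristic polynomial is P(z) = 1 - 0.673z.
Invertibility requires all roots to lie outside the unit circle, i.e. |z| > 1 for every root.
This is linear in z: 1 + (-0.673) z = 0  =>  z = -1/(-0.673) = 1.485884,  |z| = 1.485884.
Moduli of all roots: 1.4859.
All moduli strictly greater than 1? Yes.
Verdict: Invertible.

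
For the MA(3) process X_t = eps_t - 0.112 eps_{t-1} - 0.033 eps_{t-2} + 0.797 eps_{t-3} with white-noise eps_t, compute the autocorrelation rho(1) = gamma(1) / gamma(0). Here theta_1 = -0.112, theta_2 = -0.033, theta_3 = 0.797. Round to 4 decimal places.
\rho(1) = -0.0816

For an MA(q) process with theta_0 = 1, the autocovariance is
  gamma(k) = sigma^2 * sum_{i=0..q-k} theta_i * theta_{i+k},
and rho(k) = gamma(k) / gamma(0). Sigma^2 cancels.
  numerator   = (1)*(-0.112) + (-0.112)*(-0.033) + (-0.033)*(0.797) = -0.134605.
  denominator = (1)^2 + (-0.112)^2 + (-0.033)^2 + (0.797)^2 = 1.648842.
  rho(1) = -0.134605 / 1.648842 = -0.0816.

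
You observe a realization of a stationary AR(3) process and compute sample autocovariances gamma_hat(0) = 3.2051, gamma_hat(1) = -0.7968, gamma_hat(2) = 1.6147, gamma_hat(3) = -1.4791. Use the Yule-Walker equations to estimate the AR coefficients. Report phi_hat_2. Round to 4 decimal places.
\hat\phi_{2} = 0.4210

The Yule-Walker equations for an AR(p) process read, in matrix form,
  Gamma_p phi = r_p,   with   (Gamma_p)_{ij} = gamma(|i - j|),
                       (r_p)_i = gamma(i),   i,j = 1..p.
Substitute the sample gammas (Toeplitz matrix and right-hand side of size 3):
  Gamma_p = [[3.2051, -0.7968, 1.6147], [-0.7968, 3.2051, -0.7968], [1.6147, -0.7968, 3.2051]]
  r_p     = [-0.7968, 1.6147, -1.4791]
Written out (R1..R3):
  (R1) 3.2051 phi_1 - 0.7968 phi_2 + 1.6147 phi_3 = -0.7968
  (R2) -0.7968 phi_1 + 3.2051 phi_2 - 0.7968 phi_3 = 1.6147
  (R3) 1.6147 phi_1 - 0.7968 phi_2 + 3.2051 phi_3 = -1.4791
Gaussian elimination:
  R2 <- R2 - (-0.7968/3.2051) R1 = R2 - (-0.248604) R1:  3.007013 phi_2 - 0.395379 phi_3 = 1.416613
  R3 <- R3 - (1.6147/3.2051) R1 = R3 - (0.503791) R1:  -0.395379 phi_2 + 2.391629 phi_3 = -1.077679
  R3 <- R3 - (-0.395379/3.007013) R2 = R3 - (-0.131486) R2:  2.339642 phi_3 = -0.891415
Back-substitution:
  phi_hat_3 = -0.891415 / 2.339642 = -0.381005
  phi_hat_2 = (1.416613 - (-0.395379)(-0.381005)) / 3.007013 = 0.421006
  phi_hat_1 = (-0.7968 - (-0.7968)(0.421006) - (1.6147)(-0.381005)) / 3.2051 = 0.048007
So phi_hat = [0.0480, 0.4210, -0.3810].
Therefore phi_hat_2 = 0.4210.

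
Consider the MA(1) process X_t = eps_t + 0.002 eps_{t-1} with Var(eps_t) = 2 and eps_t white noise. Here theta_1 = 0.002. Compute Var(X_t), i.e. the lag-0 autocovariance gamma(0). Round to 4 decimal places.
\gamma(0) = 2.0000

For an MA(q) process X_t = eps_t + sum_i theta_i eps_{t-i} with
Var(eps_t) = sigma^2, the variance is
  gamma(0) = sigma^2 * (1 + sum_i theta_i^2).
  sum_i theta_i^2 = (0.002)^2 = 0.000004.
  gamma(0) = 2 * (1 + 0.000004) = 2 * 1.000004 = 2.000008, which rounds to 2.0000.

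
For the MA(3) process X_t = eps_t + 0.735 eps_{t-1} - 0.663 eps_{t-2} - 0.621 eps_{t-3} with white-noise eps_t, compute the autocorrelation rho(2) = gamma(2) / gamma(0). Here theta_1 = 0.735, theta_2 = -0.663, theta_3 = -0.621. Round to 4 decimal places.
\rho(2) = -0.4732

For an MA(q) process with theta_0 = 1, the autocovariance is
  gamma(k) = sigma^2 * sum_{i=0..q-k} theta_i * theta_{i+k},
and rho(k) = gamma(k) / gamma(0). Sigma^2 cancels.
  numerator   = (1)*(-0.663) + (0.735)*(-0.621) = -1.119435.
  denominator = (1)^2 + (0.735)^2 + (-0.663)^2 + (-0.621)^2 = 2.365435.
  rho(2) = -1.119435 / 2.365435 = -0.4732.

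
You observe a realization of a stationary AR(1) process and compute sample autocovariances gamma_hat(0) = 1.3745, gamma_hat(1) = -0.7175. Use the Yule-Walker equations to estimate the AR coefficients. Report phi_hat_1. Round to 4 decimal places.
\hat\phi_{1} = -0.5220

The Yule-Walker equations for an AR(p) process read, in matrix form,
  Gamma_p phi = r_p,   with   (Gamma_p)_{ij} = gamma(|i - j|),
                       (r_p)_i = gamma(i),   i,j = 1..p.
Substitute the sample gammas (Toeplitz matrix and right-hand side of size 1):
  Gamma_p = [[1.3745]]
  r_p     = [-0.7175]
With p = 1 this is the single equation gamma(0) phi_1 = gamma(1):
  phi_hat_1 = gamma(1) / gamma(0) = -0.7175 / 1.3745 = -0.5220.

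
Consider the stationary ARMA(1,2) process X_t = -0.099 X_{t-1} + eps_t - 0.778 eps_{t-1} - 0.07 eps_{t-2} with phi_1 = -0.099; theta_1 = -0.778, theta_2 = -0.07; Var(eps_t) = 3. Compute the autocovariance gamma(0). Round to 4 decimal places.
\gamma(0) = 5.3082

Multiply the model equation by X_{t-k} and take expectations. With theta_0 = psi_0 = 1 and psi_j the MA(infinity) weights, this gives
  gamma(k) - sum_i phi_i gamma(k-i) = c_k,
  c_k = sigma^2 * sum_{j=k..q} theta_j psi_{j-k}   (c_k = 0 for k > q),
using gamma(-m) = gamma(m).
psi-weights needed (psi_j = theta_j + sum_i phi_i psi_{j-i}):
  psi_1 = theta_1 + phi_1 = -0.778 + (-0.099) = -0.877
  psi_2 = theta_2 + phi_1 psi_1 = -0.07 + (-0.099)(-0.877) = 0.016823
Right-hand sides:
  c_0 = sigma^2 (1 + theta_1 psi_1 + theta_2 psi_2) = 3 * (1 + (-0.778)(-0.877) + (-0.07)(0.016823)) = 3 * 1.681128 = 5.043385
  c_1 = sigma^2 (theta_1 + theta_2 psi_1) = 3 * (-0.778 + (-0.07)(-0.877)) = -2.14983
  c_2 = sigma^2 theta_2 = 3 * (-0.07) = -0.21
Equations for k = 0 and k = 1 (AR order 1):
  gamma(0) = phi_1 gamma(1) + c_0
  gamma(1) = phi_1 gamma(0) + c_1
Substituting the second into the first: gamma(0) (1 - phi_1^2) = c_0 + phi_1 c_1, so
  gamma(0) = (c_0 + phi_1 c_1) / (1 - phi_1^2) = (5.043385 + (-0.099)(-2.14983)) / (1 - (-0.099)^2) = 5.256218 / 0.990199 = 5.308244.
Therefore gamma(0) = 5.3082 (to 4 decimal places).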